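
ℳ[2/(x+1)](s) 2 * pi * csc(pi * s)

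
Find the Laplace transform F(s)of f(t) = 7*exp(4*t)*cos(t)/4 7*(s - 4)/(4*((s - 4)^2 + 1))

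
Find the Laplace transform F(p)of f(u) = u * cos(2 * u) (p^2-4)/(p^2 + 4)^2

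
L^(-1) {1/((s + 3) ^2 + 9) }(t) exp(-3*t)*sin(3*t) /3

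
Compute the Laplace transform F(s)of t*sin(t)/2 s/(s^2 + 1)^2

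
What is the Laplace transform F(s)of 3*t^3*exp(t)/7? 18/(7*(s - 1)^4)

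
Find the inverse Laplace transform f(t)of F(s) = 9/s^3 9*t^2/2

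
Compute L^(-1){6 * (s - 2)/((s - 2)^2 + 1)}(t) 6 * exp(2 * t) * cos(t)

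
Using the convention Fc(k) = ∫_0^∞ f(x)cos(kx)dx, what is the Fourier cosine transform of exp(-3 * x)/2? 3/(2 * (k^2+9))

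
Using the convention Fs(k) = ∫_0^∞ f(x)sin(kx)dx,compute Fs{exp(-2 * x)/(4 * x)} atan(k/2)/4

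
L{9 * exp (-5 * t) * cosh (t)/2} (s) 9 * (s + 5)/ (2 * ( (s + 5)^2-1))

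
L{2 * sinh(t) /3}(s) 2/(3 * (s^2-1) ) 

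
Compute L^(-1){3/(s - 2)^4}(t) t^3*exp(2*t)/2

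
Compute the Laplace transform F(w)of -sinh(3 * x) -3/(w^2 - 9)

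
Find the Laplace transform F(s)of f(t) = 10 10/s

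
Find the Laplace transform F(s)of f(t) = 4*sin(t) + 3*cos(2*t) 4/(s^2 + 1) + 3*s/(s^2 + 4)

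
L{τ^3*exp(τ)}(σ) 6/(σ - 1)^4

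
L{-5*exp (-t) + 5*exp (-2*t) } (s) 5/ (s + 2) - 5/ (s + 1) 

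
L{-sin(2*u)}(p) -2/(p^2 + 4)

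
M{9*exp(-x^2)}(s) 9*gamma(s/2)/2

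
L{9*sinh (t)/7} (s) 9/ (7*(s^2 - 1))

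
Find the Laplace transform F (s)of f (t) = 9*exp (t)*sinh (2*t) 18/ ( (s - 1)^2-4)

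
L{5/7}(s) 5/(7*s)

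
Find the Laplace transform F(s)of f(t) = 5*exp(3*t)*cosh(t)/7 5*(s - 3)/(7*((s - 3)^2 - 1))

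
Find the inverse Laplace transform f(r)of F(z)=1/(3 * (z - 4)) exp(4 * r)/3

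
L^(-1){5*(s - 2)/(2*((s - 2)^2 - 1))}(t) 5*exp(2*t)*cosh(t)/2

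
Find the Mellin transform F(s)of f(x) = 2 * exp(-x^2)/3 gamma(s/2)/3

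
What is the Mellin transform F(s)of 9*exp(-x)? 9*gamma(s)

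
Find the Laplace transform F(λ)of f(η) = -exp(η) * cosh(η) (1 - λ)/(λ * (λ - 2))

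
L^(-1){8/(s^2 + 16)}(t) 2 * sin(4 * t)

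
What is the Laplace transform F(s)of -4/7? -4/(7*s)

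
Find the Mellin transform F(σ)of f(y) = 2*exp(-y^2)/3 gamma(σ/2)/3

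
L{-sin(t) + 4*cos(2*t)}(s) 4*s/(s^2 + 4) - 1/(s^2 + 1)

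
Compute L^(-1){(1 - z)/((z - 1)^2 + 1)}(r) -exp(r)*cos(r)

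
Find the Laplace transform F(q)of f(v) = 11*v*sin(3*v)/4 33*q/(2*(q^2 + 9)^2)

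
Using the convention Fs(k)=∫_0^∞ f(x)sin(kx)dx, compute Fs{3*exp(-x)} 3*k/(k^2 + 1)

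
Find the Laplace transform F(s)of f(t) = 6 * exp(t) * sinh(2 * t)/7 12/(7 * ((s - 1)^2-4))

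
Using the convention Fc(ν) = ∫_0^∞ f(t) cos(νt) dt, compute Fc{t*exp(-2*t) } (4 - ν^2) /(ν^2 + 4) ^2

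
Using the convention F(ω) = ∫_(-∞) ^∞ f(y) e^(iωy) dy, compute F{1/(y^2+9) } pi * exp(-3 * Abs(ω) ) /3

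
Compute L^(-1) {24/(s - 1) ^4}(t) 4 * t^3 * exp(t) 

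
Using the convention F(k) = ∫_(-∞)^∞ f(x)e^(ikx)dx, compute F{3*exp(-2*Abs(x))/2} 6/(k^2 + 4)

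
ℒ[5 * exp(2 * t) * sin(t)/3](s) 5/(3 * ((s - 2)^2 + 1))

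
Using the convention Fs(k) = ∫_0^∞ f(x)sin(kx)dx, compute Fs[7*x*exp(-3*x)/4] 21*k/(2*(k^2 + 9)^2)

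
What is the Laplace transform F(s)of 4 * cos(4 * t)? 4 * s/(s^2 + 16)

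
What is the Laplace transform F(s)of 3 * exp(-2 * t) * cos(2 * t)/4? 3 * (s + 2)/(4 * ((s + 2)^2 + 4))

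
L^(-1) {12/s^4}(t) 2 * t^3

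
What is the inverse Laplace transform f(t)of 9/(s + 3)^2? 9*t*exp(-3*t)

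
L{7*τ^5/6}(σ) 140/σ^6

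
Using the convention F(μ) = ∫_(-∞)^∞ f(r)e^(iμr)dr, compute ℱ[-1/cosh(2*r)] -pi/(2*cosh(pi*μ/4))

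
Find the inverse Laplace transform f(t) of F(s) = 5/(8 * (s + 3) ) 5 * exp(-3 * t) /8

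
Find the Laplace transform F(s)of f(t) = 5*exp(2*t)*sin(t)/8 5/(8*((s - 2)^2 + 1))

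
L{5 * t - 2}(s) 5/s^2-2/s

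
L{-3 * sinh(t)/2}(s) -3/(2 * s^2-2)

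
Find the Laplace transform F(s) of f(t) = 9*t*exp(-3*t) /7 9/(7*(s+3) ^2) 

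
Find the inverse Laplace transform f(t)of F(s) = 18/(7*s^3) 9*t^2/7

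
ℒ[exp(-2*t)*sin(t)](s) 1/((s + 2) ^2 + 1) 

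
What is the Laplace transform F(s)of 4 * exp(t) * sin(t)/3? 4/(3 * ((s - 1)^2 + 1))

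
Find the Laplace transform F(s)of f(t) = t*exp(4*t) (s - 4)^(-2)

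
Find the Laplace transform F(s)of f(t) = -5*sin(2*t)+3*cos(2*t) 3*s/(s^2+4) - 10/(s^2+4)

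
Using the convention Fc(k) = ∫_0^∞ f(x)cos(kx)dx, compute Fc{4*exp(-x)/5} 4/(5*(k^2+1))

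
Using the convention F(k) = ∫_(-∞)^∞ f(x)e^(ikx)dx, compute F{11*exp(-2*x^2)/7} 11*sqrt(2)*sqrt(pi)*exp(-k^2/8)/14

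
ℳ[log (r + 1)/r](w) -pi * csc (pi * w)/ (w - 1)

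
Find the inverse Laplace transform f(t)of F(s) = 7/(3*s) 7/3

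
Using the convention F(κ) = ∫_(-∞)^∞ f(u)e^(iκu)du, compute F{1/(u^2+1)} pi*exp(-Abs(κ))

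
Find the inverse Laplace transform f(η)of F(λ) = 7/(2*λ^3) 7*η^2/4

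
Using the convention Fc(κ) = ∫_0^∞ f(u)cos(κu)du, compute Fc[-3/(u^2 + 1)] -3 * pi * exp(-κ)/2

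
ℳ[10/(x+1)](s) 10 * pi * csc(pi * s)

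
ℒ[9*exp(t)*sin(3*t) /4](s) 27/(4*((s - 1) ^2 + 9) ) 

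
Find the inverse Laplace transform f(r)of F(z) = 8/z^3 4 * r^2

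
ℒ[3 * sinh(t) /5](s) 3/(5 * (s^2 - 1) ) 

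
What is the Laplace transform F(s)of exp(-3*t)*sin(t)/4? 1/(4*((s + 3)^2 + 1))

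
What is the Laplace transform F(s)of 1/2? 1/(2 * s)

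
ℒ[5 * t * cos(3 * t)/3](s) 5 * (s^2 - 9)/(3 * (s^2 + 9)^2)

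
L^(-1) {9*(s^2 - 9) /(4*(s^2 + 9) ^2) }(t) 9*t*cos(3*t) /4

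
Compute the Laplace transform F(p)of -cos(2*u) -p/(p^2 + 4)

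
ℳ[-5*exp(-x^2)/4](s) -5*gamma(s/2)/8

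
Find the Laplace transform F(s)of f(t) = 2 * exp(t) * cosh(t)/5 2 * (s - 1)/(5 * s * (s - 2))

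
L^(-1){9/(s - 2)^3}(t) 9 * t^2 * exp(2 * t)/2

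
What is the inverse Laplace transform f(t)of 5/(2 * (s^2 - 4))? 5 * sinh(2 * t)/4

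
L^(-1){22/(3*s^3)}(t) 11*t^2/3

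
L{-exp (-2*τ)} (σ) -1/ (σ + 2)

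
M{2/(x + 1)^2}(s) -2*pi*(s - 1)/sin(pi*s)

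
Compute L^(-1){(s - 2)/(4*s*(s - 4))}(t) exp(2*t)*cosh(2*t)/4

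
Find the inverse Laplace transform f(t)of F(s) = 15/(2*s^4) 5*t^3/4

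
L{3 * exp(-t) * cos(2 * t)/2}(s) 3 * (s + 1)/(2 * ((s + 1)^2 + 4))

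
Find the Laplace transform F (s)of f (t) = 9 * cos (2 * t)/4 9 * s/ (4 * (s^2+4))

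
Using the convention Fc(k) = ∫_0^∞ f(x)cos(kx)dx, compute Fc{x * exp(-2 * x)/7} (4 - k^2)/(7 * (k^2+4)^2)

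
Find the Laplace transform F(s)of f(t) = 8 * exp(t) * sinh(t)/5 8/(5 * s * (s - 2))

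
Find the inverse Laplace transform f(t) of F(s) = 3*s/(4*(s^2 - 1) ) 3*cosh(t) /4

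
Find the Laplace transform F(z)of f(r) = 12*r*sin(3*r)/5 72*z/(5*(z^2+9)^2)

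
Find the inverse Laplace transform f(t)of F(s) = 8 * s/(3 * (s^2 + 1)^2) 4 * t * sin(t)/3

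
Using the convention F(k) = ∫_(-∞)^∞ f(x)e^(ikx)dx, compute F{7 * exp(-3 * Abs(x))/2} 21/(k^2 + 9)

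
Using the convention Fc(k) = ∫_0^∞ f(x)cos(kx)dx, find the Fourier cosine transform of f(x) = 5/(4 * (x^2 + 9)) 5 * pi * exp(-3 * k)/24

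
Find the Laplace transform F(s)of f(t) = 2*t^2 4/s^3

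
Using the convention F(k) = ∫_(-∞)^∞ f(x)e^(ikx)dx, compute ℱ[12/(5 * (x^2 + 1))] 12 * pi * exp(-Abs(k))/5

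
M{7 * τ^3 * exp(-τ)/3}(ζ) 7 * gamma(ζ + 3)/3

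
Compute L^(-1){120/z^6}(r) r^5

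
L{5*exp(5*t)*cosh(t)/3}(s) 5*(s - 5)/(3*((s - 5)^2 - 1))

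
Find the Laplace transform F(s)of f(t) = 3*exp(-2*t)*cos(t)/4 3*(s+2)/(4*((s+2)^2+1))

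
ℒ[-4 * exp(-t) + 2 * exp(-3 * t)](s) 2/(s + 3) - 4/(s + 1) 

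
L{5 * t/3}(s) 5/(3 * s^2) 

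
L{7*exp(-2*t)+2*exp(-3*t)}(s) 7/(s+2)+2/(s+3)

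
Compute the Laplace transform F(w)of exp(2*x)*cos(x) (w - 2)/((w - 2)^2 + 1)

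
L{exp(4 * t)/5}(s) 1/(5 * (s - 4))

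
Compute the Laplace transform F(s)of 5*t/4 5/(4*s^2)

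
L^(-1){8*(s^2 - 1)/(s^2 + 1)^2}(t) 8*t*cos(t)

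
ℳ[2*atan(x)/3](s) -pi*sec(pi*s/2)/(3*s)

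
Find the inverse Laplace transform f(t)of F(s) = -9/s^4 -3*t^3/2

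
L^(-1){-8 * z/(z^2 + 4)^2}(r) -2 * r * sin(2 * r)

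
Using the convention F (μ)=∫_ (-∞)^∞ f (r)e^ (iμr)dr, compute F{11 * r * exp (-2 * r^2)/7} 11 * sqrt (2) * I * sqrt (pi) * μ * exp (-μ^2/8)/56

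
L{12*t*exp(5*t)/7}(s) 12/(7*(s - 5)^2)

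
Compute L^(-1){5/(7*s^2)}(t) 5*t/7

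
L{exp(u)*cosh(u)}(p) (p - 1)/(p*(p - 2))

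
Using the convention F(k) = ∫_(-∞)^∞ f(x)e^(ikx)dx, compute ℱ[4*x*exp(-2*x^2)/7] sqrt(2)*I*sqrt(pi)*k*exp(-k^2/8)/14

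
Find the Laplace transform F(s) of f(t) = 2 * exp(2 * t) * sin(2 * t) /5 4/(5 * ((s - 2) ^2 + 4) ) 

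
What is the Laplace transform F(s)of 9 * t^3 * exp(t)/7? 54/(7 * (s - 1)^4)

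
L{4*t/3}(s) 4/(3*s^2)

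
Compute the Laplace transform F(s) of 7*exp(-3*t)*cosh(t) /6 7*(s + 3) /(6*((s + 3) ^2-1) ) 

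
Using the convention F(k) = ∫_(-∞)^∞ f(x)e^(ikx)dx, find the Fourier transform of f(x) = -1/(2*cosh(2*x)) -pi/(4*cosh(pi*k/4))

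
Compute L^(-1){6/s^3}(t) 3 * t^2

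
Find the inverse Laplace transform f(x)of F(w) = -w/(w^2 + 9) -cos(3 * x)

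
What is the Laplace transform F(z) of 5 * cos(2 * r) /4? 5 * z/(4 * (z^2 + 4) ) 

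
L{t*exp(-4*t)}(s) (s + 4)^(-2)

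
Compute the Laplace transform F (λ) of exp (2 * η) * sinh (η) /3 1/ (3 * ( (λ - 2) ^2-1) ) 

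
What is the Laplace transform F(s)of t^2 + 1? 2/s^3 + 1/s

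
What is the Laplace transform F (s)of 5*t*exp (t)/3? 5/ (3*(s - 1)^2)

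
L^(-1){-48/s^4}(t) -8*t^3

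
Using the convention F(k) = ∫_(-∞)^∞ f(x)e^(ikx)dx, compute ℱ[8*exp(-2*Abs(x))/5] 32/(5*(k^2 + 4))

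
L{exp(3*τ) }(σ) 1/(σ - 3) 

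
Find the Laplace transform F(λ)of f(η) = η λ^(-2)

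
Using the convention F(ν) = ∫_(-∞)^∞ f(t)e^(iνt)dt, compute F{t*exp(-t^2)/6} I*sqrt(pi)*ν*exp(-ν^2/4)/12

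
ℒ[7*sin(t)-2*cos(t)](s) 7/(s^2 + 1)-2*s/(s^2 + 1)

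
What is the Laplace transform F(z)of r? z^(-2)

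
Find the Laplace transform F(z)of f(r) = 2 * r 2/z^2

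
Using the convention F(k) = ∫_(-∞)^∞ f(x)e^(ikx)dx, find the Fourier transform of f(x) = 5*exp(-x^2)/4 5*sqrt(pi)*exp(-k^2/4)/4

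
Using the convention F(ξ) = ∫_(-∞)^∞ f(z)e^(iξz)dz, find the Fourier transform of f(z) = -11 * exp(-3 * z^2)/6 -11 * sqrt(3) * sqrt(pi) * exp(-ξ^2/12)/18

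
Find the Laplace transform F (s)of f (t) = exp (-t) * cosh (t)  (s + 1)/ (s * (s + 2))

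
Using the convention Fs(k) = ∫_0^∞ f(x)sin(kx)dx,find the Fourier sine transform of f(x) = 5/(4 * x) 5 * pi/8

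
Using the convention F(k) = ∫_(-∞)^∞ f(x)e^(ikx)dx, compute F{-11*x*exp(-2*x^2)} -11*sqrt(2)*I*sqrt(pi)*k*exp(-k^2/8)/8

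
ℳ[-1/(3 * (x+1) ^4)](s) pi * (s - 3) * (s - 2) * (s - 1) /(18 * sin(pi * s) ) 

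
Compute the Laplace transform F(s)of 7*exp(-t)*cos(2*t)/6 7*(s + 1)/(6*((s + 1)^2 + 4))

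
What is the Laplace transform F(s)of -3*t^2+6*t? 6/s^2 - 6/s^3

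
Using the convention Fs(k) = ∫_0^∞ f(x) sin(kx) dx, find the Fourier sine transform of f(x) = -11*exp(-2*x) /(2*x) -11*atan(k/2) /2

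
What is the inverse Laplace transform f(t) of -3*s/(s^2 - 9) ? -3*cosh(3*t) 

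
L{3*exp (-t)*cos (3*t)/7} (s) 3*(s + 1)/ (7*( (s + 1)^2 + 9))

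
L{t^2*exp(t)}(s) 2/(s - 1)^3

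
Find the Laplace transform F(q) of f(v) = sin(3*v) 3/(q^2 + 9) 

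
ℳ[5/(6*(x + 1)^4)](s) 5*gamma(s)*gamma(4 - s)/36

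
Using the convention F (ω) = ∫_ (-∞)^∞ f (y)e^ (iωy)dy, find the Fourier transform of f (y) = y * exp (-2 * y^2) sqrt (2) * I * sqrt (pi) * ω * exp (-ω^2/8)/8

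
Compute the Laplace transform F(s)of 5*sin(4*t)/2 10/(s^2+16)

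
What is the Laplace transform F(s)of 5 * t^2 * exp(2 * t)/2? 5/(s - 2)^3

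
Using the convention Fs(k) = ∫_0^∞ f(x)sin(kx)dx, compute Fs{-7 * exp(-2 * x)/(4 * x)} -7 * atan(k/2)/4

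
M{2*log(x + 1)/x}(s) -2*pi*csc(pi*s)/(s - 1)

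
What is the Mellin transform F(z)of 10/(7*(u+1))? 10*pi*csc(pi*z)/7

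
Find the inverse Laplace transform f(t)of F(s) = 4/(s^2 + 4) 2 * sin(2 * t)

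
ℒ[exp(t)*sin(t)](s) 1/((s - 1)^2+1)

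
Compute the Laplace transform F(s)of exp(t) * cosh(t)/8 (s - 1)/(8 * s * (s - 2))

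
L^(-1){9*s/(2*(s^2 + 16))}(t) 9*cos(4*t)/2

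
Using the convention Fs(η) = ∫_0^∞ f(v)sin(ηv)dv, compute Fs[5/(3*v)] 5*pi/6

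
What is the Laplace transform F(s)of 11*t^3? 66/s^4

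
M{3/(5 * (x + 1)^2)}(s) -3 * pi * (s - 1)/(5 * sin(pi * s))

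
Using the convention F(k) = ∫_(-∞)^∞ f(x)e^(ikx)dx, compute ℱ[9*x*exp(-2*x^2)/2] 9*sqrt(2)*I*sqrt(pi)*k*exp(-k^2/8)/16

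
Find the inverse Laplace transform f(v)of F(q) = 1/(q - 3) exp(3 * v)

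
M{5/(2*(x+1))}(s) 5*pi*csc(pi*s)/2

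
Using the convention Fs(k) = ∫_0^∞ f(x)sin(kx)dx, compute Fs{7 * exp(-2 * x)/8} 7 * k/(8 * (k^2 + 4))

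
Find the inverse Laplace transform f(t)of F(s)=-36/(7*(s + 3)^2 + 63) -12*exp(-3*t)*sin(3*t)/7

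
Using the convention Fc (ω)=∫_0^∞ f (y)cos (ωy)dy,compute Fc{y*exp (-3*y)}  (9 - ω^2)/ (ω^2 + 9)^2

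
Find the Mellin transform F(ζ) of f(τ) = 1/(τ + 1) pi*csc(pi*ζ) 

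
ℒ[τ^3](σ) 6/σ^4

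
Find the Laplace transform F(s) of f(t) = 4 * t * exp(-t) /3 4/(3 * (s + 1) ^2) 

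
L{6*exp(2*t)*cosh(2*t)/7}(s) 6*(s - 2)/(7*s*(s - 4))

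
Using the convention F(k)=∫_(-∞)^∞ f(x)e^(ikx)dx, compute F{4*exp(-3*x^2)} 4*sqrt(3)*sqrt(pi)*exp(-k^2/12)/3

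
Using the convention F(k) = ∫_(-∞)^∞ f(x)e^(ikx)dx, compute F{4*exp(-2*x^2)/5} 2*sqrt(2)*sqrt(pi)*exp(-k^2/8)/5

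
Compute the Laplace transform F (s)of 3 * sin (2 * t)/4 3/ (2 * (s^2 + 4))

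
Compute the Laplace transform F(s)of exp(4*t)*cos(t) (s - 4)/((s - 4)^2 + 1)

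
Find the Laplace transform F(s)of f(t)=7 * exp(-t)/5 7/(5 * (s + 1))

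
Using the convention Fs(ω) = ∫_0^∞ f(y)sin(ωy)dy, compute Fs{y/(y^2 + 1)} pi*exp(-ω)/2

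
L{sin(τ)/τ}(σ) atan(1/σ)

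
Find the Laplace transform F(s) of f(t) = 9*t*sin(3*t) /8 27*s/(4*(s^2 + 9) ^2) 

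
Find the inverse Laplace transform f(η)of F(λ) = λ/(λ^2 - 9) cosh(3 * η)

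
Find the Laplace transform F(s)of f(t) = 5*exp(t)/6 5/(6*(s - 1))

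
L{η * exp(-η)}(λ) (λ + 1)^(-2)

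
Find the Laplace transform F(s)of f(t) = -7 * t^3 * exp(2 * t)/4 -21/(2 * (s - 2)^4)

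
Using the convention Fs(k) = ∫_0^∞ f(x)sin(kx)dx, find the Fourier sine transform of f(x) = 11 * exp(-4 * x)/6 11 * k/(6 * (k^2 + 16))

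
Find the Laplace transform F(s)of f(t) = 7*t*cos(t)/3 7*(s^2-1)/(3*(s^2 + 1)^2)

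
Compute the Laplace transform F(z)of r z^(-2)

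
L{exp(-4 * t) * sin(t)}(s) 1/((s + 4)^2 + 1)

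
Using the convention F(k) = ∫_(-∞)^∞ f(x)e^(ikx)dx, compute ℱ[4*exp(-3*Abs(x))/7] 24/(7*(k^2+9))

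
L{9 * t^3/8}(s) 27/(4 * s^4)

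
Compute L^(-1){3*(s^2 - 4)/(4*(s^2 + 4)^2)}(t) 3*t*cos(2*t)/4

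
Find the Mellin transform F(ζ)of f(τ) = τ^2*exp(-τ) gamma(ζ + 2)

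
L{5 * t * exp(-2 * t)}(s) 5/(s + 2)^2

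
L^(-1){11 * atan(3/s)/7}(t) 11 * sin(3 * t)/(7 * t)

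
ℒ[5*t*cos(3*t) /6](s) 5*(s^2 - 9) /(6*(s^2+9) ^2) 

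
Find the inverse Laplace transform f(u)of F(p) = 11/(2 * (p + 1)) 11 * exp(-u)/2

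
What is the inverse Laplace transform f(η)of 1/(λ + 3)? exp(-3*η)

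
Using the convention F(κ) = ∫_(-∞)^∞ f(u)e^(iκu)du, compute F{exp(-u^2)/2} sqrt(pi) * exp(-κ^2/4)/2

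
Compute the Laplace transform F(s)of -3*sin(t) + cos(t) s/(s^2 + 1)-3/(s^2 + 1)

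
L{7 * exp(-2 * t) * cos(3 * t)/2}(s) 7 * (s + 2)/(2 * ((s + 2)^2 + 9))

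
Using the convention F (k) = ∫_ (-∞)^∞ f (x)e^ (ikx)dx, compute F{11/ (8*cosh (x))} 11*pi/ (8*cosh (pi*k/2))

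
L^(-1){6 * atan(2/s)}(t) 6 * sin(2 * t)/t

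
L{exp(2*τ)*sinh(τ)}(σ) 1/((σ - 2)^2 - 1)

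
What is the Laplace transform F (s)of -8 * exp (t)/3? -8/ (3 * s - 3)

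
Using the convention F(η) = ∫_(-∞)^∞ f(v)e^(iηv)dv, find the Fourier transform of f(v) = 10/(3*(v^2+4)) 5*pi*exp(-2*Abs(η))/3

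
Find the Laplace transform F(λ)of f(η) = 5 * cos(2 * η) 5 * λ/(λ^2 + 4)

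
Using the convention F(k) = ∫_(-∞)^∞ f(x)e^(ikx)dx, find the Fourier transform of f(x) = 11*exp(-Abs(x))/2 11/(k^2 + 1)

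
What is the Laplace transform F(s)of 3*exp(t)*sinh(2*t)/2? 3/((s - 1)^2 - 4)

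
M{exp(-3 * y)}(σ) gamma(σ)/3^σ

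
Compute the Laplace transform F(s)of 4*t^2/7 8/(7*s^3)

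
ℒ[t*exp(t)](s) (s - 1)^(-2)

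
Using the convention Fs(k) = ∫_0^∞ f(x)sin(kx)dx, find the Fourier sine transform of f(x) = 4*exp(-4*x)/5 4*k/(5*(k^2 + 16))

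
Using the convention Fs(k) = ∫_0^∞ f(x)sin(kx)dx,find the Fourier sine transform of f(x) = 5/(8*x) 5*pi/16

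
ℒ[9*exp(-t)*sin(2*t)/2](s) 9/((s + 1)^2 + 4)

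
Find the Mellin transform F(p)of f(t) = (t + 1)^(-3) pi * (p - 2) * (p - 1)/(2 * sin(pi * p))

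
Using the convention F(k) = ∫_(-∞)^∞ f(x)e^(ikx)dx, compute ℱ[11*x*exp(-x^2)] 11*I*sqrt(pi)*k*exp(-k^2/4)/2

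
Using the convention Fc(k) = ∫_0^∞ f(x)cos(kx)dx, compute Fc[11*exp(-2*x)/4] 11/(2*(k^2 + 4))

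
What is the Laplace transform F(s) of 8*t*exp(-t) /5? 8/(5*(s + 1) ^2) 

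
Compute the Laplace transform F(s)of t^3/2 3/s^4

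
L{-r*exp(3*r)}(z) -1/(z - 3)^2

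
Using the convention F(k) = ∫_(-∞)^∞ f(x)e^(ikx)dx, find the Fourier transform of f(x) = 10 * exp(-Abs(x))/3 20/(3 * (k^2 + 1))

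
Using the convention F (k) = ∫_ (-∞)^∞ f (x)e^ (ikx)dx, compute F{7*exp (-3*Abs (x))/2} 21/ (k^2 + 9)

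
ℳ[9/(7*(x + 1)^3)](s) 9*pi*(s - 2)*(s - 1)/(14*sin(pi*s))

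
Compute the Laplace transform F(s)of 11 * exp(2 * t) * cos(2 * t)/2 11 * (s - 2)/(2 * ((s - 2)^2 + 4))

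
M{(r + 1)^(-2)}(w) (-pi * w + pi)/sin(pi * w)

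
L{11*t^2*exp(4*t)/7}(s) 22/(7*(s - 4)^3)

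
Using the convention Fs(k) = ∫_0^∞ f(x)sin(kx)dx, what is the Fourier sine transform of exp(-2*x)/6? k/(6*(k^2 + 4))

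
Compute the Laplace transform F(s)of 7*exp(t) 7/(s - 1)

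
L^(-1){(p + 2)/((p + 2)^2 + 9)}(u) exp(-2*u)*cos(3*u)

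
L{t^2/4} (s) 1/ (2*s^3)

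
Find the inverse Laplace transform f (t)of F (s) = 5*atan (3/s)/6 5*sin (3*t)/ (6*t)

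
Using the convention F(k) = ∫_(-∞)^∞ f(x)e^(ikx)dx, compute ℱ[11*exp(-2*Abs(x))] 44/(k^2 + 4)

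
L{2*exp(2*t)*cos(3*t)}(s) 2*(s - 2)/((s - 2)^2 + 9)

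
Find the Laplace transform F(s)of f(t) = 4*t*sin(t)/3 8*s/(3*(s^2 + 1)^2)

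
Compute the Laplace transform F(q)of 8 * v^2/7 16/(7 * q^3)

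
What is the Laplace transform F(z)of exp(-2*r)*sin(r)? 1/((z + 2)^2 + 1)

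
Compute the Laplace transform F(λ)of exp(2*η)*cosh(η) (λ - 2)/((λ - 2)^2 - 1)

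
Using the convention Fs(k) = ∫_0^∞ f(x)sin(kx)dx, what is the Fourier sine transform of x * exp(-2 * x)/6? 2 * k/(3 * (k^2 + 4)^2)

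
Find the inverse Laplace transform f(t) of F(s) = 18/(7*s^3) 9*t^2/7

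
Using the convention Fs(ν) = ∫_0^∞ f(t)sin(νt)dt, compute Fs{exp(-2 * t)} ν/(ν^2 + 4)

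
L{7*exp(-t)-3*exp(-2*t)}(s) 7/(s + 1)-3/(s + 2)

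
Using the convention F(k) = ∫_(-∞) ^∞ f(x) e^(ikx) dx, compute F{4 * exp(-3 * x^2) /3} 4 * sqrt(3) * sqrt(pi) * exp(-k^2/12) /9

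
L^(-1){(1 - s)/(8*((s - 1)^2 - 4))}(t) -exp(t)*cosh(2*t)/8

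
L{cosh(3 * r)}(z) z/(z^2 - 9)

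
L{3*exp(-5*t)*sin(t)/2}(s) 3/(2*((s+5)^2+1))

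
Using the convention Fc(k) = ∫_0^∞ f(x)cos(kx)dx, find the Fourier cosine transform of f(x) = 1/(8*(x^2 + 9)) pi*exp(-3*k)/48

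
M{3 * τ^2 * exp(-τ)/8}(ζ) 3 * gamma(ζ+2)/8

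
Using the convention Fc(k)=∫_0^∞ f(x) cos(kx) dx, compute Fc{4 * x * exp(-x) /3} 4 * (1 - k^2) /(3 * (k^2+1) ^2) 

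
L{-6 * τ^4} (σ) -144/σ^5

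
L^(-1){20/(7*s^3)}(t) 10*t^2/7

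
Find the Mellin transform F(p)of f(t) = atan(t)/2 -pi*sec(pi*p/2)/(4*p)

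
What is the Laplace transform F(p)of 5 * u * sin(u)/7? 10 * p/(7 * (p^2 + 1)^2)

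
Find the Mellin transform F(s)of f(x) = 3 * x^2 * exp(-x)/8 3 * gamma(s+2)/8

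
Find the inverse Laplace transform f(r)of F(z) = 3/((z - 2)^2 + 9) exp(2 * r) * sin(3 * r)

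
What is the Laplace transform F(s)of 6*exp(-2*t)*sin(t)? 6/((s + 2)^2 + 1)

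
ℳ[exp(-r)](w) gamma(w)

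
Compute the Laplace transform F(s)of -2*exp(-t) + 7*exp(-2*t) 7/(s + 2)-2/(s + 1)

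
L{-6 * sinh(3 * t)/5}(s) -18/(5 * s^2 - 45)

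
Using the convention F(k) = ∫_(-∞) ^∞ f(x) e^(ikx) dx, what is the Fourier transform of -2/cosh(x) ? -2*pi/cosh(pi*k/2) 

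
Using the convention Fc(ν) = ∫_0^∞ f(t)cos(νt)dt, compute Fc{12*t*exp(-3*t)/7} 12*(9 - ν^2)/(7*(ν^2 + 9)^2)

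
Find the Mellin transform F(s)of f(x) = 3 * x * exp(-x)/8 3 * gamma(s + 1)/8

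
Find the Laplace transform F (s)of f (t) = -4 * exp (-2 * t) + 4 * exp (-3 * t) 4/ (s + 3) - 4/ (s + 2)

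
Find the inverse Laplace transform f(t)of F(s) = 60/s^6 t^5/2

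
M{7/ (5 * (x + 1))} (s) 7 * pi * csc (pi * s)/5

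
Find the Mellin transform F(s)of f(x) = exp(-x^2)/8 gamma(s/2)/16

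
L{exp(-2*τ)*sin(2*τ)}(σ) 2/((σ + 2)^2 + 4)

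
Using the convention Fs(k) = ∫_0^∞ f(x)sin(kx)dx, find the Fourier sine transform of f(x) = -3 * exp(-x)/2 -3 * k/(2 * k^2 + 2)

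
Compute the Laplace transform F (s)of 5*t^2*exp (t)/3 10/ (3*(s - 1)^3)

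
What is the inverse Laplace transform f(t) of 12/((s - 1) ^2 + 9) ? 4*exp(t)*sin(3*t) 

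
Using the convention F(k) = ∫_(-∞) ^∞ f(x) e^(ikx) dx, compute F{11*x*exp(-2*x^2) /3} 11*sqrt(2)*I*sqrt(pi)*k*exp(-k^2/8) /24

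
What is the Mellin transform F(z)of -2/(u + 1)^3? -pi*(z - 2)*(z - 1)/sin(pi*z)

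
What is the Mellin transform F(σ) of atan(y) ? -pi*sec(pi*σ/2) /(2*σ) 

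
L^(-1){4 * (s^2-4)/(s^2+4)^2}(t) 4 * t * cos(2 * t)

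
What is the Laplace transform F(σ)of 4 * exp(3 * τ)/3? 4/(3 * (σ - 3))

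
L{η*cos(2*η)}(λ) (λ^2-4)/(λ^2 + 4)^2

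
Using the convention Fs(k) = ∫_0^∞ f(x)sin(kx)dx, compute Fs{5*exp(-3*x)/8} 5*k/(8*(k^2 + 9))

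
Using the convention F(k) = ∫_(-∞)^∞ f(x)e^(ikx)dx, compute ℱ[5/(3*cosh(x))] 5*pi/(3*cosh(pi*k/2))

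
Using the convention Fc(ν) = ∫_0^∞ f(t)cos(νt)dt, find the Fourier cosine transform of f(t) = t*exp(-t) (1 - ν^2)/(ν^2 + 1)^2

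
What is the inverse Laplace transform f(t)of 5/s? 5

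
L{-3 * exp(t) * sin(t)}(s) -3/((s - 1)^2+1)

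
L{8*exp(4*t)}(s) 8/(s - 4)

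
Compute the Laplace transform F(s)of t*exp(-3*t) (s+3)^(-2)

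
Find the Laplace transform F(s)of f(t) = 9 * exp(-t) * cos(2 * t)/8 9 * (s + 1)/(8 * ((s + 1)^2 + 4))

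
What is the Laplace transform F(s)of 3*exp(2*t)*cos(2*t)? 3*(s - 2)/((s - 2)^2+4)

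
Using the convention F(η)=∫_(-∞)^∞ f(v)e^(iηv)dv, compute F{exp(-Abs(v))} 2/(η^2 + 1)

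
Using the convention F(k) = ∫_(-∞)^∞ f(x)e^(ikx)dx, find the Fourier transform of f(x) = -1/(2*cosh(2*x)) -pi/(4*cosh(pi*k/4))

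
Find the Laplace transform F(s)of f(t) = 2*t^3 12/s^4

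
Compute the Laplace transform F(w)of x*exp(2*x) (w - 2)^(-2)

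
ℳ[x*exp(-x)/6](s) gamma(s + 1)/6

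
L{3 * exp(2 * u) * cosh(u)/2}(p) 3 * (p - 2)/(2 * ((p - 2)^2 - 1))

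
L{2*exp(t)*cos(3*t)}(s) 2*(s - 1)/((s - 1)^2 + 9)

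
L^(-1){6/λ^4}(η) η^3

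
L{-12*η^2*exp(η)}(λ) -24/(λ - 1)^3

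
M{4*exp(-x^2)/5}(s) 2*gamma(s/2)/5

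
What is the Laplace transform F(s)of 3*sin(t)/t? 3*atan(1/s)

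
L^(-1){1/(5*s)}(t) 1/5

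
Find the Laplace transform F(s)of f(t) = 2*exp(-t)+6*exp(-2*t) 6/(s+2)+2/(s+1)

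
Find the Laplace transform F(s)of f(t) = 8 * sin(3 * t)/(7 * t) 8 * atan(3/s)/7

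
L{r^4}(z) 24/z^5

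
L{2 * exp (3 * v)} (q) 2/ (q - 3)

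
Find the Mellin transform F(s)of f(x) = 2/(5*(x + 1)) 2*pi*csc(pi*s)/5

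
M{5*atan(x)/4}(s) -5*pi*sec(pi*s/2)/(8*s)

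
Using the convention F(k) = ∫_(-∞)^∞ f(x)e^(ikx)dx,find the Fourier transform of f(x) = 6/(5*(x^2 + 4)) 3*pi*exp(-2*Abs(k))/5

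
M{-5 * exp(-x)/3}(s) -5 * gamma(s)/3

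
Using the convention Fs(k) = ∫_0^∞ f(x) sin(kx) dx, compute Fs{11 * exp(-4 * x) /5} 11 * k/(5 * (k^2+16) ) 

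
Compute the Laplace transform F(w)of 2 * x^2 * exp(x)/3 4/(3 * (w - 1)^3)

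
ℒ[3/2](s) 3/(2*s) 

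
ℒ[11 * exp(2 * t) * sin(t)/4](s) 11/(4 * ((s - 2)^2 + 1))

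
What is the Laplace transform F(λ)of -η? -1/λ^2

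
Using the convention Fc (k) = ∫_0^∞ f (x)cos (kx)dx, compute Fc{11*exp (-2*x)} 22/ (k^2 + 4)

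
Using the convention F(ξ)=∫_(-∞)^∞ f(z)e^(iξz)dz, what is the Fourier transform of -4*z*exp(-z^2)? -2*I*sqrt(pi)*ξ*exp(-ξ^2/4)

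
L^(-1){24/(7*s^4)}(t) 4*t^3/7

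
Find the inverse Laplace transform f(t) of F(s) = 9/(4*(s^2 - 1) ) 9*sinh(t) /4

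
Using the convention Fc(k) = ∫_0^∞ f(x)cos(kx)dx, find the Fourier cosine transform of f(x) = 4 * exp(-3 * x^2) 2 * sqrt(3) * sqrt(pi) * exp(-k^2/12)/3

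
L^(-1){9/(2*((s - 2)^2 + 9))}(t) 3*exp(2*t)*sin(3*t)/2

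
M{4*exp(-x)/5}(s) 4*gamma(s)/5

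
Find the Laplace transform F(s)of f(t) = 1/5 1/(5*s)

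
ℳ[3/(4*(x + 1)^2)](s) -3*pi*(s - 1)/(4*sin(pi*s))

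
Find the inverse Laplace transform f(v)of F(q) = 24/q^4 4*v^3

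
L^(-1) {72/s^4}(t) 12*t^3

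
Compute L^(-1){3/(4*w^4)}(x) x^3/8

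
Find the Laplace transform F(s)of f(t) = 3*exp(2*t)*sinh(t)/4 3/(4*((s - 2)^2-1))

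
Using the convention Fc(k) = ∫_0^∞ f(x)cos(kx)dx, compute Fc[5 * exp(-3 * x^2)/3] 5 * sqrt(3) * sqrt(pi) * exp(-k^2/12)/18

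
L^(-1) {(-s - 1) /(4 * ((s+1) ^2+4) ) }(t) -exp(-t) * cos(2 * t) /4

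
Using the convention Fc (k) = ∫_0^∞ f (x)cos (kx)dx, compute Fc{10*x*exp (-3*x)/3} 10*(9 - k^2)/ (3*(k^2+9)^2)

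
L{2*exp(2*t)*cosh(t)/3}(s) 2*(s - 2)/(3*((s - 2)^2 - 1))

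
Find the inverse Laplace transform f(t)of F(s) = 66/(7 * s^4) 11 * t^3/7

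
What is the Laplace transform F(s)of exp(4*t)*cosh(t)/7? (s - 4)/(7*((s - 4)^2-1))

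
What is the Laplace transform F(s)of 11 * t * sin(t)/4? 11 * s/(2 * (s^2 + 1)^2)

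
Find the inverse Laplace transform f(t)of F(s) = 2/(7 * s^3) t^2/7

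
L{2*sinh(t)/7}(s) 2/(7*(s^2 - 1))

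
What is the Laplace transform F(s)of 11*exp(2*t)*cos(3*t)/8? 11*(s - 2)/(8*((s - 2)^2 + 9))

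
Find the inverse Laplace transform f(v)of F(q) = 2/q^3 v^2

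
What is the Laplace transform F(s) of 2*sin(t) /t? 2*atan(1/s) 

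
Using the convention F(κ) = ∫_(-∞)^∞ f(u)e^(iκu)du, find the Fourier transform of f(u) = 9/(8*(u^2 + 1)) 9*pi*exp(-Abs(κ))/8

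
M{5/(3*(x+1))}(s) 5*pi*csc(pi*s)/3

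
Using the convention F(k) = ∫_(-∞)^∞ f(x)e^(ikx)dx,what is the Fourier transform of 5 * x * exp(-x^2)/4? 5 * I * sqrt(pi) * k * exp(-k^2/4)/8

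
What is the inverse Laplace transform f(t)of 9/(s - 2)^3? 9*t^2*exp(2*t)/2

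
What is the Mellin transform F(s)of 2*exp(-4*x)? 2^(1 - 2*s)*gamma(s)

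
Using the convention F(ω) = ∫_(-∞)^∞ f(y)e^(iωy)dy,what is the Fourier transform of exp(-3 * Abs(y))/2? 3/(ω^2 + 9)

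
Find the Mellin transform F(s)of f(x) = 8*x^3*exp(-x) 8*gamma(s + 3)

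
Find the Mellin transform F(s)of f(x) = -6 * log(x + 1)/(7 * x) 6 * pi * csc(pi * s)/(7 * (s - 1))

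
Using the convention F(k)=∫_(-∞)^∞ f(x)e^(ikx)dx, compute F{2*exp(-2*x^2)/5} sqrt(2)*sqrt(pi)*exp(-k^2/8)/5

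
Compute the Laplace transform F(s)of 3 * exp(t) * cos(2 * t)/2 3 * (s - 1)/(2 * ((s - 1)^2 + 4))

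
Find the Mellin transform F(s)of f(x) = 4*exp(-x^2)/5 2*gamma(s/2)/5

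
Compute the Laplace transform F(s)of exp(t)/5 1/(5 * (s - 1))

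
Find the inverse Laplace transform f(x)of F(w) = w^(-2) x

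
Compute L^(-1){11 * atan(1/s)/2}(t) 11 * sin(t)/(2 * t)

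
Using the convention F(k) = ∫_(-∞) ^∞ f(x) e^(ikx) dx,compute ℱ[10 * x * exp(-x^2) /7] 5 * I * sqrt(pi) * k * exp(-k^2/4) /7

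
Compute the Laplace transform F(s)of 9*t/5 9/(5*s^2)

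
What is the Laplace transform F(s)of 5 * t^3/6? 5/s^4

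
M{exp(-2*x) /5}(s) gamma(s) /(5*2^s) 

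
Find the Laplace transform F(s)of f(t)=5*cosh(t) 5*s/(s^2 - 1)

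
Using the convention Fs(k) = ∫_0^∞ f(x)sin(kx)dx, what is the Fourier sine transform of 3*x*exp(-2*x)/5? 12*k/(5*(k^2+4)^2)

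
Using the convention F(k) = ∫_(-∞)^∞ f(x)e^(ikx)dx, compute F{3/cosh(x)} 3*pi/cosh(pi*k/2)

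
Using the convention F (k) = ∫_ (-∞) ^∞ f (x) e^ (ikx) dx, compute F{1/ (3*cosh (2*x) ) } pi/ (6*cosh (pi*k/4) ) 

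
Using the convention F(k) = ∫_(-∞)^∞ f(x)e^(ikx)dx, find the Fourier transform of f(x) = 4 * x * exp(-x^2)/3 2 * I * sqrt(pi) * k * exp(-k^2/4)/3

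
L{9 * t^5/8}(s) 135/s^6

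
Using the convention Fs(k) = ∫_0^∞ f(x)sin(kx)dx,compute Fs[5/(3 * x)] 5 * pi/6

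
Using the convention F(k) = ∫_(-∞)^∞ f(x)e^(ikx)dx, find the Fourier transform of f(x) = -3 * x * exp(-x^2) -3 * I * sqrt(pi) * k * exp(-k^2/4)/2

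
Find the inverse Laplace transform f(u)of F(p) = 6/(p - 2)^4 u^3*exp(2*u)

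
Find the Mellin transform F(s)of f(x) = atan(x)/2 -pi*sec(pi*s/2)/(4*s)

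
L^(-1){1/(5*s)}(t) 1/5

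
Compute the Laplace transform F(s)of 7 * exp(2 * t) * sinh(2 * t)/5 14/(5 * s * (s - 4))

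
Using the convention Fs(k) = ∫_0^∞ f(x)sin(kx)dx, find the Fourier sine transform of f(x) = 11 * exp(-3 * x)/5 11 * k/(5 * (k^2 + 9))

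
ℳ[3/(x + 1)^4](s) gamma(s) * gamma(4 - s)/2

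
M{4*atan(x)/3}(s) -2*pi*sec(pi*s/2)/(3*s)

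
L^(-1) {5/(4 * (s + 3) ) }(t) 5 * exp(-3 * t) /4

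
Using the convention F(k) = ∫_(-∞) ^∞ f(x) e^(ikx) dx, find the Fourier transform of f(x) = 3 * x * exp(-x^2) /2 3 * I * sqrt(pi) * k * exp(-k^2/4) /4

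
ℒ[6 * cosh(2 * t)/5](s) 6 * s/(5 * (s^2 - 4))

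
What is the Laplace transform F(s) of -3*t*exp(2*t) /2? -3/(2*(s - 2) ^2) 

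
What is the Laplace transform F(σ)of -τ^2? -2/σ^3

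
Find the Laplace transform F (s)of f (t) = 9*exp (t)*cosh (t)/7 9*(s - 1)/ (7*s*(s - 2))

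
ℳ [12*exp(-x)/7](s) 12*gamma(s)/7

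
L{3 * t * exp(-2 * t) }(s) 3/(s+2) ^2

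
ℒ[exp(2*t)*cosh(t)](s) (s - 2)/((s - 2)^2 - 1)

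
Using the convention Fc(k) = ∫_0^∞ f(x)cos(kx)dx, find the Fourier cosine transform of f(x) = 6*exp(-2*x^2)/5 3*sqrt(2)*sqrt(pi)*exp(-k^2/8)/10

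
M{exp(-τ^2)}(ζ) gamma(ζ/2)/2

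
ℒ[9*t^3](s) 54/s^4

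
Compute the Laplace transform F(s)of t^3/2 3/s^4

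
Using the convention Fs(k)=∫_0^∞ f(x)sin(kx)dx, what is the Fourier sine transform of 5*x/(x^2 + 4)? 5*pi*exp(-2*k)/2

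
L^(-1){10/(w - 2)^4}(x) 5*x^3*exp(2*x)/3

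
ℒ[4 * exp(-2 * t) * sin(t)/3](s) 4/(3 * ((s + 2)^2 + 1))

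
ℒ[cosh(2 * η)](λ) λ/(λ^2 - 4)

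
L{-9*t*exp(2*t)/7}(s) -9/(7*(s - 2)^2)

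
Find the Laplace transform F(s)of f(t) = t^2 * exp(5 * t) 2/(s - 5)^3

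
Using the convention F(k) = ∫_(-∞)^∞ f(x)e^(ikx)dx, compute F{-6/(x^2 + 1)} -6*pi*exp(-Abs(k))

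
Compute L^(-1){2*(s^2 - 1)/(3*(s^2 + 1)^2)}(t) 2*t*cos(t)/3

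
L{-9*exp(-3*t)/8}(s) -9/(8*s + 24)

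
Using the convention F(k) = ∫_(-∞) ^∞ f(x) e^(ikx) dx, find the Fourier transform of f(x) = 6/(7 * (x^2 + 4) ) 3 * pi * exp(-2 * Abs(k) ) /7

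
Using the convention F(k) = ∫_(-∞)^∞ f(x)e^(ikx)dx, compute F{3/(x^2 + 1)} 3 * pi * exp(-Abs(k))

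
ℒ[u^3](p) 6/p^4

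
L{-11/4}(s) -11/(4*s)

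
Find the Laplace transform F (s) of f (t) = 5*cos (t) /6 5*s/ (6*(s^2 + 1) ) 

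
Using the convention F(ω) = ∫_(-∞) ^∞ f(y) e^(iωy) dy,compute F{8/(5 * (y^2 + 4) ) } 4 * pi * exp(-2 * Abs(ω) ) /5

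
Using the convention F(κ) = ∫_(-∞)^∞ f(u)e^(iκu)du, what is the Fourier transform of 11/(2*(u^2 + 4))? 11*pi*exp(-2*Abs(κ))/4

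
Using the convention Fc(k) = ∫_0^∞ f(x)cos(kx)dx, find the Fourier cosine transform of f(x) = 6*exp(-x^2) 3*sqrt(pi)*exp(-k^2/4)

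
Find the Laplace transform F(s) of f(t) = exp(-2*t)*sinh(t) 1/((s + 2) ^2-1) 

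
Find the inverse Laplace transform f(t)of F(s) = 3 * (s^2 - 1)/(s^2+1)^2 3 * t * cos(t)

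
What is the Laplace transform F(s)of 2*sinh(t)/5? 2/(5*(s^2 - 1))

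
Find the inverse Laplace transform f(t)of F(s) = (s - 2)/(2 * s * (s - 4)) exp(2 * t) * cosh(2 * t)/2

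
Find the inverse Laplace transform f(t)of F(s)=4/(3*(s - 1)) 4*exp(t)/3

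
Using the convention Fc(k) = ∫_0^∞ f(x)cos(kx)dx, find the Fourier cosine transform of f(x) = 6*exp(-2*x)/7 12/(7*(k^2 + 4))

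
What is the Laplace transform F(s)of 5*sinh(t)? 5/(s^2 - 1)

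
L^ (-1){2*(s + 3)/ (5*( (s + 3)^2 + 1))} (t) 2*exp (-3*t)*cos (t)/5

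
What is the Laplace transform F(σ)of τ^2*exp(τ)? 2/(σ - 1)^3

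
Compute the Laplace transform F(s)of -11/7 -11/(7*s)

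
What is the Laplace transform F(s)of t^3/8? 3/(4 * s^4)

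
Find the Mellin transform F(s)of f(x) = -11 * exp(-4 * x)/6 -11 * gamma(s)/(6 * 2^(2 * s))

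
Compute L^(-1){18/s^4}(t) 3*t^3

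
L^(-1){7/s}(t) 7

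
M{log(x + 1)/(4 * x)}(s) -pi * csc(pi * s)/(4 * s - 4)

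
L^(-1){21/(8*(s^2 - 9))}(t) 7*sinh(3*t)/8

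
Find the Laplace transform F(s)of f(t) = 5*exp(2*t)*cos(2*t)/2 5*(s - 2)/(2*((s - 2)^2 + 4))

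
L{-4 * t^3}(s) -24/s^4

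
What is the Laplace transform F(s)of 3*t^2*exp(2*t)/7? 6/(7*(s - 2)^3)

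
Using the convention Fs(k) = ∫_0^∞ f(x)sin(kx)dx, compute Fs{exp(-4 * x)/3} k/(3 * (k^2 + 16))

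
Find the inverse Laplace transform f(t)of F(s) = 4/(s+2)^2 4*t*exp(-2*t)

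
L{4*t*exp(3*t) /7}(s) 4/(7*(s - 3) ^2) 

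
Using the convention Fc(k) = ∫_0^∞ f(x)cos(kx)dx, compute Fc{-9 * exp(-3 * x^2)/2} -3 * sqrt(3) * sqrt(pi) * exp(-k^2/12)/4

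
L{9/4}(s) 9/(4 * s)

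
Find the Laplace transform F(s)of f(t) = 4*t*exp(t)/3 4/(3*(s - 1)^2)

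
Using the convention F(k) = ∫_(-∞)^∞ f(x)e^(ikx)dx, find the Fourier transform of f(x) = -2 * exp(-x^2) -2 * sqrt(pi) * exp(-k^2/4)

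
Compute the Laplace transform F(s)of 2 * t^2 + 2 2/s + 4/s^3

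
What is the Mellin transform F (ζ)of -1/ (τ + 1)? -pi*csc (pi*ζ)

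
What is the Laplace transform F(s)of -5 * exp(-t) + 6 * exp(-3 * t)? 6/(s + 3) - 5/(s + 1)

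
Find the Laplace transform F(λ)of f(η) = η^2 2/λ^3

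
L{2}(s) 2/s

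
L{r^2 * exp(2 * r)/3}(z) 2/(3 * (z - 2)^3)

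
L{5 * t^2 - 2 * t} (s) 10/s^3 - 2/s^2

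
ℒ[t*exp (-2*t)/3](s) 1/ (3*(s + 2)^2)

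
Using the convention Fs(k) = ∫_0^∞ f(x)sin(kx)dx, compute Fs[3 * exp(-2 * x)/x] 3 * atan(k/2)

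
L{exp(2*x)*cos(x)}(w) (w - 2)/((w - 2)^2 + 1)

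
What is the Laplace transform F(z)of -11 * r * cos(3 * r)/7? 11 * (9 - z^2)/(7 * (z^2+9)^2)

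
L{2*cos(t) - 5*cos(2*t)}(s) 2*s/(s^2 + 1) - 5*s/(s^2 + 4)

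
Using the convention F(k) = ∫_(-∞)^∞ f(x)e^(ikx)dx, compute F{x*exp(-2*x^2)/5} sqrt(2)*I*sqrt(pi)*k*exp(-k^2/8)/40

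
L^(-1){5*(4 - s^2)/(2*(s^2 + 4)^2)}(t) -5*t*cos(2*t)/2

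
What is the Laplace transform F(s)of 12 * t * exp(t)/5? 12/(5 * (s - 1)^2)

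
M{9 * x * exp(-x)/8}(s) 9 * gamma(s + 1)/8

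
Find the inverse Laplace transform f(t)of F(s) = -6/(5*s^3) -3*t^2/5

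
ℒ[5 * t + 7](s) 7/s + 5/s^2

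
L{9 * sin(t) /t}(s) 9 * atan(1/s) 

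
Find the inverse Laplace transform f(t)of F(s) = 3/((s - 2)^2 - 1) 3 * exp(2 * t) * sinh(t)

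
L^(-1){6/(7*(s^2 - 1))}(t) 6*sinh(t)/7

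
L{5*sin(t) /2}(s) 5/(2*(s^2 + 1) ) 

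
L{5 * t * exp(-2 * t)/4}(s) 5/(4 * (s+2)^2)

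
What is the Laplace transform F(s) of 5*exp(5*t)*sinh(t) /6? 5/(6*((s - 5) ^2-1) ) 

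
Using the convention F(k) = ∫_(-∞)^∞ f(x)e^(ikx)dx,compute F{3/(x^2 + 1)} 3*pi*exp(-Abs(k))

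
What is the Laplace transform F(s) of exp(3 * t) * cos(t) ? (s - 3) /((s - 3) ^2 + 1) 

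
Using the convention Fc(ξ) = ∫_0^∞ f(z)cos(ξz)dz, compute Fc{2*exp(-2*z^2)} sqrt(2)*sqrt(pi)*exp(-ξ^2/8)/2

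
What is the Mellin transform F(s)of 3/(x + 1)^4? gamma(s)*gamma(4 - s)/2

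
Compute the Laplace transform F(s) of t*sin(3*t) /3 2*s/(s^2+9) ^2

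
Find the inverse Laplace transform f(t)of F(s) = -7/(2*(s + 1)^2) -7*t*exp(-t)/2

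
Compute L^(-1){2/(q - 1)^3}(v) v^2*exp(v)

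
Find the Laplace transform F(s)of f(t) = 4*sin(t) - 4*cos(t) 4/(s^2+1) - 4*s/(s^2+1)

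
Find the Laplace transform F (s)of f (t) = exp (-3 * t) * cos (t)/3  (s + 3)/ (3 * ( (s + 3)^2 + 1))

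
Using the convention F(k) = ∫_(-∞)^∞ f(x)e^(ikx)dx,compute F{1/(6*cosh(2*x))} pi/(12*cosh(pi*k/4))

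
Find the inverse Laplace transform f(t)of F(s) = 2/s 2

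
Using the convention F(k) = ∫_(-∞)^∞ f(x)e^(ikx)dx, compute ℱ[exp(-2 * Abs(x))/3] 4/(3 * (k^2+4))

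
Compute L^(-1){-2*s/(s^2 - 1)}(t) -2*cosh(t)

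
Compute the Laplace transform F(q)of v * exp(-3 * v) (q + 3)^(-2)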